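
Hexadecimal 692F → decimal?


Positional values:
Position 0: F × 16^0 = 15 × 1 = 15
Position 1: 2 × 16^1 = 2 × 16 = 32
Position 2: 9 × 16^2 = 9 × 256 = 2304
Position 3: 6 × 16^3 = 6 × 4096 = 24576
Sum = 15 + 32 + 2304 + 24576
= 26927


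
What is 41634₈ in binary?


Each octal digit → 3 binary bits:
  4 = 100
  1 = 001
  6 = 110
  3 = 011
  4 = 100
Concatenate: 100 001 110 011 100
= 100001110011100


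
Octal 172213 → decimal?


Positional values:
Position 0: 3 × 8^0 = 3
Position 1: 1 × 8^1 = 8
Position 2: 2 × 8^2 = 128
Position 3: 2 × 8^3 = 1024
Position 4: 7 × 8^4 = 28672
Position 5: 1 × 8^5 = 32768
Sum = 3 + 8 + 128 + 1024 + 28672 + 32768
= 62603


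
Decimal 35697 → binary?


Divide by 2 repeatedly:
35697 ÷ 2 = 17848 remainder 1
17848 ÷ 2 = 8924 remainder 0
8924 ÷ 2 = 4462 remainder 0
4462 ÷ 2 = 2231 remainder 0
2231 ÷ 2 = 1115 remainder 1
1115 ÷ 2 = 557 remainder 1
557 ÷ 2 = 278 remainder 1
278 ÷ 2 = 139 remainder 0
139 ÷ 2 = 69 remainder 1
69 ÷ 2 = 34 remainder 1
34 ÷ 2 = 17 remainder 0
17 ÷ 2 = 8 remainder 1
8 ÷ 2 = 4 remainder 0
4 ÷ 2 = 2 remainder 0
2 ÷ 2 = 1 remainder 0
1 ÷ 2 = 0 remainder 1
Reading remainders bottom-up:
= 1000101101110001


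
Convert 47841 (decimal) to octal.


Divide by 8 repeatedly:
47841 ÷ 8 = 5980 remainder 1
5980 ÷ 8 = 747 remainder 4
747 ÷ 8 = 93 remainder 3
93 ÷ 8 = 11 remainder 5
11 ÷ 8 = 1 remainder 3
1 ÷ 8 = 0 remainder 1
Reading remainders bottom-up:
= 0o135341


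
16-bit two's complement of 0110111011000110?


Original: 0110111011000110
Step 1 - Invert all bits: 1001000100111001
Step 2 - Add 1: 1001000100111001 + 1
= 1001000100111010 (represents -28358)


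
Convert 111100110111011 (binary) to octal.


Group into 3-bit groups: 111100110111011
  111 = 7
  100 = 4
  110 = 6
  111 = 7
  011 = 3
= 0o74673


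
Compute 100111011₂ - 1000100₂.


Align and subtract column by column (LSB to MSB, borrowing when needed):
  100111011
- 001000100
  ---------
  col 0: (1 - 0 borrow-in) - 0 → 1 - 0 = 1, borrow out 0
  col 1: (1 - 0 borrow-in) - 0 → 1 - 0 = 1, borrow out 0
  col 2: (0 - 0 borrow-in) - 1 → borrow from next column: (0+2) - 1 = 1, borrow out 1
  col 3: (1 - 1 borrow-in) - 0 → 0 - 0 = 0, borrow out 0
  col 4: (1 - 0 borrow-in) - 0 → 1 - 0 = 1, borrow out 0
  col 5: (1 - 0 borrow-in) - 0 → 1 - 0 = 1, borrow out 0
  col 6: (0 - 0 borrow-in) - 1 → borrow from next column: (0+2) - 1 = 1, borrow out 1
  col 7: (0 - 1 borrow-in) - 0 → borrow from next column: (-1+2) - 0 = 1, borrow out 1
  col 8: (1 - 1 borrow-in) - 0 → 0 - 0 = 0, borrow out 0
Reading bits MSB→LSB: 011110111
Strip leading zeros: 11110111
= 11110111


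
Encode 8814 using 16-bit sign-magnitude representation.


Sign bit: 0 (positive)
Magnitude: 8814 = 010001001101110
= 0010001001101110


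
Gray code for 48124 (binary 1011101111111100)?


Binary: 1011101111111100
Gray code: G = B XOR (B >> 1)
B >> 1 = 0101110111111110
1011101111111100 XOR 0101110111111110:
  1 XOR 0 = 1
  0 XOR 1 = 1
  1 XOR 0 = 1
  1 XOR 1 = 0
  1 XOR 1 = 0
  0 XOR 1 = 1
  1 XOR 0 = 1
  1 XOR 1 = 0
  1 XOR 1 = 0
  1 XOR 1 = 0
  1 XOR 1 = 0
  1 XOR 1 = 0
  1 XOR 1 = 0
  1 XOR 1 = 0
  0 XOR 1 = 1
  0 XOR 0 = 0
= 1110011000000010


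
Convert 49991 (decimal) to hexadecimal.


Divide by 16 repeatedly:
49991 ÷ 16 = 3124 remainder 7 (7)
3124 ÷ 16 = 195 remainder 4 (4)
195 ÷ 16 = 12 remainder 3 (3)
12 ÷ 16 = 0 remainder 12 (C)
Reading remainders bottom-up:
= 0xC347


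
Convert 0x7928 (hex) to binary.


Each hex digit → 4 binary bits:
  7 = 0111
  9 = 1001
  2 = 0010
  8 = 1000
Concatenate: 0111 1001 0010 1000
= 0111100100101000


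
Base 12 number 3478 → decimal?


Positional values (base 12):
  8 × 12^0 = 8 × 1 = 8
  7 × 12^1 = 7 × 12 = 84
  4 × 12^2 = 4 × 144 = 576
  3 × 12^3 = 3 × 1728 = 5184
Sum = 8 + 84 + 576 + 5184
= 5852


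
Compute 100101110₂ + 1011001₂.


Align and add column by column (LSB to MSB, carry propagating):
  0100101110
+ 0001011001
  ----------
  col 0: 0 + 1 + 0 (carry in) = 1 → bit 1, carry out 0
  col 1: 1 + 0 + 0 (carry in) = 1 → bit 1, carry out 0
  col 2: 1 + 0 + 0 (carry in) = 1 → bit 1, carry out 0
  col 3: 1 + 1 + 0 (carry in) = 2 → bit 0, carry out 1
  col 4: 0 + 1 + 1 (carry in) = 2 → bit 0, carry out 1
  col 5: 1 + 0 + 1 (carry in) = 2 → bit 0, carry out 1
  col 6: 0 + 1 + 1 (carry in) = 2 → bit 0, carry out 1
  col 7: 0 + 0 + 1 (carry in) = 1 → bit 1, carry out 0
  col 8: 1 + 0 + 0 (carry in) = 1 → bit 1, carry out 0
  col 9: 0 + 0 + 0 (carry in) = 0 → bit 0, carry out 0
Reading bits MSB→LSB: 0110000111
Strip leading zeros: 110000111
= 110000111


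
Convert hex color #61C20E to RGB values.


Hex: #61C20E
R = 61₁₆ = 97
G = C2₁₆ = 194
B = 0E₁₆ = 14
= RGB(97, 194, 14)


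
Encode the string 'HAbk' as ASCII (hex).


String: 'HAbk'  (4 characters)
Per-character ASCII lookup:
  'H': uppercase starts at 65: 'H' = 65 + 7 = 72 → 0x48
  'A': uppercase starts at 65: 'A' = 65 + 0 = 65 → 0x41
  'b': lowercase starts at 97: 'b' = 97 + 1 = 98 → 0x62
  'k': lowercase starts at 97: 'k' = 97 + 10 = 107 → 0x6B
= 0x48 0x41 0x62 0x6B


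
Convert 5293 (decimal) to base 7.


Divide by 7 repeatedly:
5293 ÷ 7 = 756 remainder 1
756 ÷ 7 = 108 remainder 0
108 ÷ 7 = 15 remainder 3
15 ÷ 7 = 2 remainder 1
2 ÷ 7 = 0 remainder 2
Reading remainders bottom-up:
= 21301


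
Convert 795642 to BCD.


Each digit → 4-bit binary:
  7 → 0111
  9 → 1001
  5 → 0101
  6 → 0110
  4 → 0100
  2 → 0010
= 0111 1001 0101 0110 0100 0010


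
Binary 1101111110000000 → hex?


Group into 4-bit nibbles: 1101111110000000
  1101 = D
  1111 = F
  1000 = 8
  0000 = 0
= 0xDF80


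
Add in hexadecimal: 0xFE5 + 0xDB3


Align and add column by column (LSB to MSB, each column mod 16 with carry):
  0FE5
+ 0DB3
  ----
  col 0: 5(5) + 3(3) + 0 (carry in) = 8 → 8(8), carry out 0
  col 1: E(14) + B(11) + 0 (carry in) = 25 → 9(9), carry out 1
  col 2: F(15) + D(13) + 1 (carry in) = 29 → D(13), carry out 1
  col 3: 0(0) + 0(0) + 1 (carry in) = 1 → 1(1), carry out 0
Reading digits MSB→LSB: 1D98
Strip leading zeros: 1D98
= 0x1D98


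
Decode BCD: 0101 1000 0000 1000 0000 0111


Each 4-bit group → digit:
  0101 → 5
  1000 → 8
  0000 → 0
  1000 → 8
  0000 → 0
  0111 → 7
= 580807


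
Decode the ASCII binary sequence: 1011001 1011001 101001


Codes (binary): 1011001 1011001 101001
Per-code ASCII lookup:
  1011001 = 89  (range 65-90: uppercase, 89 - 65 = 24) → 'Y'
  1011001 = 89  (range 65-90: uppercase, 89 - 65 = 24) → 'Y'
  101001 = 41  (special character) → ')'
= 'YY)'


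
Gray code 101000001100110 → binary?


Gray code: 101000001100110
MSB stays the same: 1
Each subsequent bit = prev_binary XOR current_gray:
  B[1] = 1 XOR 0 = 1
  B[2] = 1 XOR 1 = 0
  B[3] = 0 XOR 0 = 0
  B[4] = 0 XOR 0 = 0
  B[5] = 0 XOR 0 = 0
  B[6] = 0 XOR 0 = 0
  B[7] = 0 XOR 0 = 0
  B[8] = 0 XOR 1 = 1
  B[9] = 1 XOR 1 = 0
  B[10] = 0 XOR 0 = 0
  B[11] = 0 XOR 0 = 0
  B[12] = 0 XOR 1 = 1
  B[13] = 1 XOR 1 = 0
  B[14] = 0 XOR 0 = 0
= 110000001000100 (24644 decimal)


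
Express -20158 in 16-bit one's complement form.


Original: 0100111010111110
Invert all bits:
  bit 0: 0 → 1
  bit 1: 1 → 0
  bit 2: 0 → 1
  bit 3: 0 → 1
  bit 4: 1 → 0
  bit 5: 1 → 0
  bit 6: 1 → 0
  bit 7: 0 → 1
  bit 8: 1 → 0
  bit 9: 0 → 1
  bit 10: 1 → 0
  bit 11: 1 → 0
  bit 12: 1 → 0
  bit 13: 1 → 0
  bit 14: 1 → 0
  bit 15: 0 → 1
= 1011000101000001


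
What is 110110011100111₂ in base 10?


Positional values:
Bit 0: 1 × 2^0 = 1
Bit 1: 1 × 2^1 = 2
Bit 2: 1 × 2^2 = 4
Bit 5: 1 × 2^5 = 32
Bit 6: 1 × 2^6 = 64
Bit 7: 1 × 2^7 = 128
Bit 10: 1 × 2^10 = 1024
Bit 11: 1 × 2^11 = 2048
Bit 13: 1 × 2^13 = 8192
Bit 14: 1 × 2^14 = 16384
Sum = 1 + 2 + 4 + 32 + 64 + 128 + 1024 + 2048 + 8192 + 16384
= 27879


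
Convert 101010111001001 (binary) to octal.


Group into 3-bit groups: 101010111001001
  101 = 5
  010 = 2
  111 = 7
  001 = 1
  001 = 1
= 0o52711


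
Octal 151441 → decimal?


Positional values:
Position 0: 1 × 8^0 = 1
Position 1: 4 × 8^1 = 32
Position 2: 4 × 8^2 = 256
Position 3: 1 × 8^3 = 512
Position 4: 5 × 8^4 = 20480
Position 5: 1 × 8^5 = 32768
Sum = 1 + 32 + 256 + 512 + 20480 + 32768
= 54049


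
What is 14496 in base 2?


Divide by 2 repeatedly:
14496 ÷ 2 = 7248 remainder 0
7248 ÷ 2 = 3624 remainder 0
3624 ÷ 2 = 1812 remainder 0
1812 ÷ 2 = 906 remainder 0
906 ÷ 2 = 453 remainder 0
453 ÷ 2 = 226 remainder 1
226 ÷ 2 = 113 remainder 0
113 ÷ 2 = 56 remainder 1
56 ÷ 2 = 28 remainder 0
28 ÷ 2 = 14 remainder 0
14 ÷ 2 = 7 remainder 0
7 ÷ 2 = 3 remainder 1
3 ÷ 2 = 1 remainder 1
1 ÷ 2 = 0 remainder 1
Reading remainders bottom-up:
= 11100010100000


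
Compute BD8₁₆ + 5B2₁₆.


Align and add column by column (LSB to MSB, each column mod 16 with carry):
  0BD8
+ 05B2
  ----
  col 0: 8(8) + 2(2) + 0 (carry in) = 10 → A(10), carry out 0
  col 1: D(13) + B(11) + 0 (carry in) = 24 → 8(8), carry out 1
  col 2: B(11) + 5(5) + 1 (carry in) = 17 → 1(1), carry out 1
  col 3: 0(0) + 0(0) + 1 (carry in) = 1 → 1(1), carry out 0
Reading digits MSB→LSB: 118A
Strip leading zeros: 118A
= 0x118A


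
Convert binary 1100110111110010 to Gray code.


Binary: 1100110111110010
Gray code: G = B XOR (B >> 1)
B >> 1 = 0110011011111001
1100110111110010 XOR 0110011011111001:
  1 XOR 0 = 1
  1 XOR 1 = 0
  0 XOR 1 = 1
  0 XOR 0 = 0
  1 XOR 0 = 1
  1 XOR 1 = 0
  0 XOR 1 = 1
  1 XOR 0 = 1
  1 XOR 1 = 0
  1 XOR 1 = 0
  1 XOR 1 = 0
  1 XOR 1 = 0
  0 XOR 1 = 1
  0 XOR 0 = 0
  1 XOR 0 = 1
  0 XOR 1 = 1
= 1010101100001011


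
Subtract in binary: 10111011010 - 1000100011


Align and subtract column by column (LSB to MSB, borrowing when needed):
  10111011010
- 01000100011
  -----------
  col 0: (0 - 0 borrow-in) - 1 → borrow from next column: (0+2) - 1 = 1, borrow out 1
  col 1: (1 - 1 borrow-in) - 1 → borrow from next column: (0+2) - 1 = 1, borrow out 1
  col 2: (0 - 1 borrow-in) - 0 → borrow from next column: (-1+2) - 0 = 1, borrow out 1
  col 3: (1 - 1 borrow-in) - 0 → 0 - 0 = 0, borrow out 0
  col 4: (1 - 0 borrow-in) - 0 → 1 - 0 = 1, borrow out 0
  col 5: (0 - 0 borrow-in) - 1 → borrow from next column: (0+2) - 1 = 1, borrow out 1
  col 6: (1 - 1 borrow-in) - 0 → 0 - 0 = 0, borrow out 0
  col 7: (1 - 0 borrow-in) - 0 → 1 - 0 = 1, borrow out 0
  col 8: (1 - 0 borrow-in) - 0 → 1 - 0 = 1, borrow out 0
  col 9: (0 - 0 borrow-in) - 1 → borrow from next column: (0+2) - 1 = 1, borrow out 1
  col 10: (1 - 1 borrow-in) - 0 → 0 - 0 = 0, borrow out 0
Reading bits MSB→LSB: 01110110111
Strip leading zeros: 1110110111
= 1110110111


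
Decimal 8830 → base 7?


Divide by 7 repeatedly:
8830 ÷ 7 = 1261 remainder 3
1261 ÷ 7 = 180 remainder 1
180 ÷ 7 = 25 remainder 5
25 ÷ 7 = 3 remainder 4
3 ÷ 7 = 0 remainder 3
Reading remainders bottom-up:
= 34513


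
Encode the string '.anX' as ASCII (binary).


String: '.anX'  (4 characters)
Per-character ASCII lookup:
  '.': special character: '.' = 46 → 101110
  'a': lowercase starts at 97: 'a' = 97 + 0 = 97 → 1100001
  'n': lowercase starts at 97: 'n' = 97 + 13 = 110 → 1101110
  'X': uppercase starts at 65: 'X' = 65 + 23 = 88 → 1011000
= 101110 1100001 1101110 1011000


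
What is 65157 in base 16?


Divide by 16 repeatedly:
65157 ÷ 16 = 4072 remainder 5 (5)
4072 ÷ 16 = 254 remainder 8 (8)
254 ÷ 16 = 15 remainder 14 (E)
15 ÷ 16 = 0 remainder 15 (F)
Reading remainders bottom-up:
= 0xFE85


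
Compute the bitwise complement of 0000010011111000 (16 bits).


Original: 0000010011111000
Invert all bits:
  bit 0: 0 → 1
  bit 1: 0 → 1
  bit 2: 0 → 1
  bit 3: 0 → 1
  bit 4: 0 → 1
  bit 5: 1 → 0
  bit 6: 0 → 1
  bit 7: 0 → 1
  bit 8: 1 → 0
  bit 9: 1 → 0
  bit 10: 1 → 0
  bit 11: 1 → 0
  bit 12: 1 → 0
  bit 13: 0 → 1
  bit 14: 0 → 1
  bit 15: 0 → 1
= 1111101100000111


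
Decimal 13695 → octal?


Divide by 8 repeatedly:
13695 ÷ 8 = 1711 remainder 7
1711 ÷ 8 = 213 remainder 7
213 ÷ 8 = 26 remainder 5
26 ÷ 8 = 3 remainder 2
3 ÷ 8 = 0 remainder 3
Reading remainders bottom-up:
= 0o32577


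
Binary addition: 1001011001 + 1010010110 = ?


Align and add column by column (LSB to MSB, carry propagating):
  01001011001
+ 01010010110
  -----------
  col 0: 1 + 0 + 0 (carry in) = 1 → bit 1, carry out 0
  col 1: 0 + 1 + 0 (carry in) = 1 → bit 1, carry out 0
  col 2: 0 + 1 + 0 (carry in) = 1 → bit 1, carry out 0
  col 3: 1 + 0 + 0 (carry in) = 1 → bit 1, carry out 0
  col 4: 1 + 1 + 0 (carry in) = 2 → bit 0, carry out 1
  col 5: 0 + 0 + 1 (carry in) = 1 → bit 1, carry out 0
  col 6: 1 + 0 + 0 (carry in) = 1 → bit 1, carry out 0
  col 7: 0 + 1 + 0 (carry in) = 1 → bit 1, carry out 0
  col 8: 0 + 0 + 0 (carry in) = 0 → bit 0, carry out 0
  col 9: 1 + 1 + 0 (carry in) = 2 → bit 0, carry out 1
  col 10: 0 + 0 + 1 (carry in) = 1 → bit 1, carry out 0
Reading bits MSB→LSB: 10011101111
Strip leading zeros: 10011101111
= 10011101111


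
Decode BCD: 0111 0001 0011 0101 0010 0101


Each 4-bit group → digit:
  0111 → 7
  0001 → 1
  0011 → 3
  0101 → 5
  0010 → 2
  0101 → 5
= 713525


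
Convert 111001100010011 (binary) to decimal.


Positional values:
Bit 0: 1 × 2^0 = 1
Bit 1: 1 × 2^1 = 2
Bit 4: 1 × 2^4 = 16
Bit 8: 1 × 2^8 = 256
Bit 9: 1 × 2^9 = 512
Bit 12: 1 × 2^12 = 4096
Bit 13: 1 × 2^13 = 8192
Bit 14: 1 × 2^14 = 16384
Sum = 1 + 2 + 16 + 256 + 512 + 4096 + 8192 + 16384
= 29459


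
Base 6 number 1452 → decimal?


Positional values (base 6):
  2 × 6^0 = 2 × 1 = 2
  5 × 6^1 = 5 × 6 = 30
  4 × 6^2 = 4 × 36 = 144
  1 × 6^3 = 1 × 216 = 216
Sum = 2 + 30 + 144 + 216
= 392


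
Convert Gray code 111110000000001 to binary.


Gray code: 111110000000001
MSB stays the same: 1
Each subsequent bit = prev_binary XOR current_gray:
  B[1] = 1 XOR 1 = 0
  B[2] = 0 XOR 1 = 1
  B[3] = 1 XOR 1 = 0
  B[4] = 0 XOR 1 = 1
  B[5] = 1 XOR 0 = 1
  B[6] = 1 XOR 0 = 1
  B[7] = 1 XOR 0 = 1
  B[8] = 1 XOR 0 = 1
  B[9] = 1 XOR 0 = 1
  B[10] = 1 XOR 0 = 1
  B[11] = 1 XOR 0 = 1
  B[12] = 1 XOR 0 = 1
  B[13] = 1 XOR 0 = 1
  B[14] = 1 XOR 1 = 0
= 101011111111110 (22526 decimal)


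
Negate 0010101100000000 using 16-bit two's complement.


Original: 0010101100000000
Step 1 - Invert all bits: 1101010011111111
Step 2 - Add 1: 1101010011111111 + 1
= 1101010100000000 (represents -11008)


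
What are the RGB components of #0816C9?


Hex: #0816C9
R = 08₁₆ = 8
G = 16₁₆ = 22
B = C9₁₆ = 201
= RGB(8, 22, 201)


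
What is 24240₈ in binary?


Each octal digit → 3 binary bits:
  2 = 010
  4 = 100
  2 = 010
  4 = 100
  0 = 000
Concatenate: 010 100 010 100 000
= 010100010100000


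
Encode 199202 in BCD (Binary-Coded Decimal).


Each digit → 4-bit binary:
  1 → 0001
  9 → 1001
  9 → 1001
  2 → 0010
  0 → 0000
  2 → 0010
= 0001 1001 1001 0010 0000 0010


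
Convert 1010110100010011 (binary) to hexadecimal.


Group into 4-bit nibbles: 1010110100010011
  1010 = A
  1101 = D
  0001 = 1
  0011 = 3
= 0xAD13


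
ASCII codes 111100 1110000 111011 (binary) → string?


Codes (binary): 111100 1110000 111011
Per-code ASCII lookup:
  111100 = 60  (special character) → '<'
  1110000 = 112  (range 97-122: lowercase, 112 - 97 = 15) → 'p'
  111011 = 59  (special character) → ';'
= '<p;'


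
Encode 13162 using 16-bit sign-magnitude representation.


Sign bit: 0 (positive)
Magnitude: 13162 = 011001101101010
= 0011001101101010


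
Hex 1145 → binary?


Each hex digit → 4 binary bits:
  1 = 0001
  1 = 0001
  4 = 0100
  5 = 0101
Concatenate: 0001 0001 0100 0101
= 0001000101000101


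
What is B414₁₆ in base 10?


Positional values:
Position 0: 4 × 16^0 = 4 × 1 = 4
Position 1: 1 × 16^1 = 1 × 16 = 16
Position 2: 4 × 16^2 = 4 × 256 = 1024
Position 3: B × 16^3 = 11 × 4096 = 45056
Sum = 4 + 16 + 1024 + 45056
= 46100


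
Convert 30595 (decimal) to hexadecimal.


Divide by 16 repeatedly:
30595 ÷ 16 = 1912 remainder 3 (3)
1912 ÷ 16 = 119 remainder 8 (8)
119 ÷ 16 = 7 remainder 7 (7)
7 ÷ 16 = 0 remainder 7 (7)
Reading remainders bottom-up:
= 0x7783


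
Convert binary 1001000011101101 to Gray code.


Binary: 1001000011101101
Gray code: G = B XOR (B >> 1)
B >> 1 = 0100100001110110
1001000011101101 XOR 0100100001110110:
  1 XOR 0 = 1
  0 XOR 1 = 1
  0 XOR 0 = 0
  1 XOR 0 = 1
  0 XOR 1 = 1
  0 XOR 0 = 0
  0 XOR 0 = 0
  0 XOR 0 = 0
  1 XOR 0 = 1
  1 XOR 1 = 0
  1 XOR 1 = 0
  0 XOR 1 = 1
  1 XOR 0 = 1
  1 XOR 1 = 0
  0 XOR 1 = 1
  1 XOR 0 = 1
= 1101100010011011


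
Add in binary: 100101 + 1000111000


Align and add column by column (LSB to MSB, carry propagating):
  00000100101
+ 01000111000
  -----------
  col 0: 1 + 0 + 0 (carry in) = 1 → bit 1, carry out 0
  col 1: 0 + 0 + 0 (carry in) = 0 → bit 0, carry out 0
  col 2: 1 + 0 + 0 (carry in) = 1 → bit 1, carry out 0
  col 3: 0 + 1 + 0 (carry in) = 1 → bit 1, carry out 0
  col 4: 0 + 1 + 0 (carry in) = 1 → bit 1, carry out 0
  col 5: 1 + 1 + 0 (carry in) = 2 → bit 0, carry out 1
  col 6: 0 + 0 + 1 (carry in) = 1 → bit 1, carry out 0
  col 7: 0 + 0 + 0 (carry in) = 0 → bit 0, carry out 0
  col 8: 0 + 0 + 0 (carry in) = 0 → bit 0, carry out 0
  col 9: 0 + 1 + 0 (carry in) = 1 → bit 1, carry out 0
  col 10: 0 + 0 + 0 (carry in) = 0 → bit 0, carry out 0
Reading bits MSB→LSB: 01001011101
Strip leading zeros: 1001011101
= 1001011101


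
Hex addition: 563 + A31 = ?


Align and add column by column (LSB to MSB, each column mod 16 with carry):
  0563
+ 0A31
  ----
  col 0: 3(3) + 1(1) + 0 (carry in) = 4 → 4(4), carry out 0
  col 1: 6(6) + 3(3) + 0 (carry in) = 9 → 9(9), carry out 0
  col 2: 5(5) + A(10) + 0 (carry in) = 15 → F(15), carry out 0
  col 3: 0(0) + 0(0) + 0 (carry in) = 0 → 0(0), carry out 0
Reading digits MSB→LSB: 0F94
Strip leading zeros: F94
= 0xF94


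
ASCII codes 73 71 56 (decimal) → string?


Codes (decimal): 73 71 56
Per-code ASCII lookup:
  73  (range 65-90: uppercase, 73 - 65 = 8) → 'I'
  71  (range 65-90: uppercase, 71 - 65 = 6) → 'G'
  56  (range 48-57: digits, 56 - 48 = 8) → '8'
= 'IG8'


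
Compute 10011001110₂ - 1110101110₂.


Align and subtract column by column (LSB to MSB, borrowing when needed):
  10011001110
- 01110101110
  -----------
  col 0: (0 - 0 borrow-in) - 0 → 0 - 0 = 0, borrow out 0
  col 1: (1 - 0 borrow-in) - 1 → 1 - 1 = 0, borrow out 0
  col 2: (1 - 0 borrow-in) - 1 → 1 - 1 = 0, borrow out 0
  col 3: (1 - 0 borrow-in) - 1 → 1 - 1 = 0, borrow out 0
  col 4: (0 - 0 borrow-in) - 0 → 0 - 0 = 0, borrow out 0
  col 5: (0 - 0 borrow-in) - 1 → borrow from next column: (0+2) - 1 = 1, borrow out 1
  col 6: (1 - 1 borrow-in) - 0 → 0 - 0 = 0, borrow out 0
  col 7: (1 - 0 borrow-in) - 1 → 1 - 1 = 0, borrow out 0
  col 8: (0 - 0 borrow-in) - 1 → borrow from next column: (0+2) - 1 = 1, borrow out 1
  col 9: (0 - 1 borrow-in) - 1 → borrow from next column: (-1+2) - 1 = 0, borrow out 1
  col 10: (1 - 1 borrow-in) - 0 → 0 - 0 = 0, borrow out 0
Reading bits MSB→LSB: 00100100000
Strip leading zeros: 100100000
= 100100000


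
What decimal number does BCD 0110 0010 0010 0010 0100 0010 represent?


Each 4-bit group → digit:
  0110 → 6
  0010 → 2
  0010 → 2
  0010 → 2
  0100 → 4
  0010 → 2
= 622242


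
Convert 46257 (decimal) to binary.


Divide by 2 repeatedly:
46257 ÷ 2 = 23128 remainder 1
23128 ÷ 2 = 11564 remainder 0
11564 ÷ 2 = 5782 remainder 0
5782 ÷ 2 = 2891 remainder 0
2891 ÷ 2 = 1445 remainder 1
1445 ÷ 2 = 722 remainder 1
722 ÷ 2 = 361 remainder 0
361 ÷ 2 = 180 remainder 1
180 ÷ 2 = 90 remainder 0
90 ÷ 2 = 45 remainder 0
45 ÷ 2 = 22 remainder 1
22 ÷ 2 = 11 remainder 0
11 ÷ 2 = 5 remainder 1
5 ÷ 2 = 2 remainder 1
2 ÷ 2 = 1 remainder 0
1 ÷ 2 = 0 remainder 1
Reading remainders bottom-up:
= 1011010010110001


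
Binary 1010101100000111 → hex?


Group into 4-bit nibbles: 1010101100000111
  1010 = A
  1011 = B
  0000 = 0
  0111 = 7
= 0xAB07


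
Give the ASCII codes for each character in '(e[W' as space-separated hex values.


String: '(e[W'  (4 characters)
Per-character ASCII lookup:
  '(': special character: '(' = 40 → 0x28
  'e': lowercase starts at 97: 'e' = 97 + 4 = 101 → 0x65
  '[': special character: '[' = 91 → 0x5B
  'W': uppercase starts at 65: 'W' = 65 + 22 = 87 → 0x57
= 0x28 0x65 0x5B 0x57


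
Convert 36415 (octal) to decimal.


Positional values:
Position 0: 5 × 8^0 = 5
Position 1: 1 × 8^1 = 8
Position 2: 4 × 8^2 = 256
Position 3: 6 × 8^3 = 3072
Position 4: 3 × 8^4 = 12288
Sum = 5 + 8 + 256 + 3072 + 12288
= 15629


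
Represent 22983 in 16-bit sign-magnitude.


Sign bit: 0 (positive)
Magnitude: 22983 = 101100111000111
= 0101100111000111


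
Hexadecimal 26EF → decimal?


Positional values:
Position 0: F × 16^0 = 15 × 1 = 15
Position 1: E × 16^1 = 14 × 16 = 224
Position 2: 6 × 16^2 = 6 × 256 = 1536
Position 3: 2 × 16^3 = 2 × 4096 = 8192
Sum = 15 + 224 + 1536 + 8192
= 9967


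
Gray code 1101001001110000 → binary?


Gray code: 1101001001110000
MSB stays the same: 1
Each subsequent bit = prev_binary XOR current_gray:
  B[1] = 1 XOR 1 = 0
  B[2] = 0 XOR 0 = 0
  B[3] = 0 XOR 1 = 1
  B[4] = 1 XOR 0 = 1
  B[5] = 1 XOR 0 = 1
  B[6] = 1 XOR 1 = 0
  B[7] = 0 XOR 0 = 0
  B[8] = 0 XOR 0 = 0
  B[9] = 0 XOR 1 = 1
  B[10] = 1 XOR 1 = 0
  B[11] = 0 XOR 1 = 1
  B[12] = 1 XOR 0 = 1
  B[13] = 1 XOR 0 = 1
  B[14] = 1 XOR 0 = 1
  B[15] = 1 XOR 0 = 1
= 1001110001011111 (40031 decimal)


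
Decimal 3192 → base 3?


Divide by 3 repeatedly:
3192 ÷ 3 = 1064 remainder 0
1064 ÷ 3 = 354 remainder 2
354 ÷ 3 = 118 remainder 0
118 ÷ 3 = 39 remainder 1
39 ÷ 3 = 13 remainder 0
13 ÷ 3 = 4 remainder 1
4 ÷ 3 = 1 remainder 1
1 ÷ 3 = 0 remainder 1
Reading remainders bottom-up:
= 11101020


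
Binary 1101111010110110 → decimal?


Positional values:
Bit 1: 1 × 2^1 = 2
Bit 2: 1 × 2^2 = 4
Bit 4: 1 × 2^4 = 16
Bit 5: 1 × 2^5 = 32
Bit 7: 1 × 2^7 = 128
Bit 9: 1 × 2^9 = 512
Bit 10: 1 × 2^10 = 1024
Bit 11: 1 × 2^11 = 2048
Bit 12: 1 × 2^12 = 4096
Bit 14: 1 × 2^14 = 16384
Bit 15: 1 × 2^15 = 32768
Sum = 2 + 4 + 16 + 32 + 128 + 512 + 1024 + 2048 + 4096 + 16384 + 32768
= 57014


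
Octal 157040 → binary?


Each octal digit → 3 binary bits:
  1 = 001
  5 = 101
  7 = 111
  0 = 000
  4 = 100
  0 = 000
Concatenate: 001 101 111 000 100 000
= 001101111000100000


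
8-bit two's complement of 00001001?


Original: 00001001
Step 1 - Invert all bits: 11110110
Step 2 - Add 1: 11110110 + 1
= 11110111 (represents -9)


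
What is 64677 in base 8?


Divide by 8 repeatedly:
64677 ÷ 8 = 8084 remainder 5
8084 ÷ 8 = 1010 remainder 4
1010 ÷ 8 = 126 remainder 2
126 ÷ 8 = 15 remainder 6
15 ÷ 8 = 1 remainder 7
1 ÷ 8 = 0 remainder 1
Reading remainders bottom-up:
= 0o176245


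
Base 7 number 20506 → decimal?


Positional values (base 7):
  6 × 7^0 = 6 × 1 = 6
  0 × 7^1 = 0 × 7 = 0
  5 × 7^2 = 5 × 49 = 245
  0 × 7^3 = 0 × 343 = 0
  2 × 7^4 = 2 × 2401 = 4802
Sum = 6 + 0 + 245 + 0 + 4802
= 5053


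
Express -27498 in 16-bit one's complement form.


Original: 0110101101101010
Invert all bits:
  bit 0: 0 → 1
  bit 1: 1 → 0
  bit 2: 1 → 0
  bit 3: 0 → 1
  bit 4: 1 → 0
  bit 5: 0 → 1
  bit 6: 1 → 0
  bit 7: 1 → 0
  bit 8: 0 → 1
  bit 9: 1 → 0
  bit 10: 1 → 0
  bit 11: 0 → 1
  bit 12: 1 → 0
  bit 13: 0 → 1
  bit 14: 1 → 0
  bit 15: 0 → 1
= 1001010010010101


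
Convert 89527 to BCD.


Each digit → 4-bit binary:
  8 → 1000
  9 → 1001
  5 → 0101
  2 → 0010
  7 → 0111
= 1000 1001 0101 0010 0111


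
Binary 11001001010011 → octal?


Group into 3-bit groups: 011001001010011
  011 = 3
  001 = 1
  001 = 1
  010 = 2
  011 = 3
= 0o31123


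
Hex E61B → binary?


Each hex digit → 4 binary bits:
  E = 1110
  6 = 0110
  1 = 0001
  B = 1011
Concatenate: 1110 0110 0001 1011
= 1110011000011011


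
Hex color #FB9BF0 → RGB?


Hex: #FB9BF0
R = FB₁₆ = 251
G = 9B₁₆ = 155
B = F0₁₆ = 240
= RGB(251, 155, 240)


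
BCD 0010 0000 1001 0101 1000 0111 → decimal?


Each 4-bit group → digit:
  0010 → 2
  0000 → 0
  1001 → 9
  0101 → 5
  1000 → 8
  0111 → 7
= 209587


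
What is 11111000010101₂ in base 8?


Group into 3-bit groups: 011111000010101
  011 = 3
  111 = 7
  000 = 0
  010 = 2
  101 = 5
= 0o37025


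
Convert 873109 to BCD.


Each digit → 4-bit binary:
  8 → 1000
  7 → 0111
  3 → 0011
  1 → 0001
  0 → 0000
  9 → 1001
= 1000 0111 0011 0001 0000 1001


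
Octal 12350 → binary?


Each octal digit → 3 binary bits:
  1 = 001
  2 = 010
  3 = 011
  5 = 101
  0 = 000
Concatenate: 001 010 011 101 000
= 001010011101000


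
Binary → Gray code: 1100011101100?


Binary: 1100011101100
Gray code: G = B XOR (B >> 1)
B >> 1 = 0110001110110
1100011101100 XOR 0110001110110:
  1 XOR 0 = 1
  1 XOR 1 = 0
  0 XOR 1 = 1
  0 XOR 0 = 0
  0 XOR 0 = 0
  1 XOR 0 = 1
  1 XOR 1 = 0
  1 XOR 1 = 0
  0 XOR 1 = 1
  1 XOR 0 = 1
  1 XOR 1 = 0
  0 XOR 1 = 1
  0 XOR 0 = 0
= 1010010011010


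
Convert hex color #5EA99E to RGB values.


Hex: #5EA99E
R = 5E₁₆ = 94
G = A9₁₆ = 169
B = 9E₁₆ = 158
= RGB(94, 169, 158)


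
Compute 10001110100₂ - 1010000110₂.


Align and subtract column by column (LSB to MSB, borrowing when needed):
  10001110100
- 01010000110
  -----------
  col 0: (0 - 0 borrow-in) - 0 → 0 - 0 = 0, borrow out 0
  col 1: (0 - 0 borrow-in) - 1 → borrow from next column: (0+2) - 1 = 1, borrow out 1
  col 2: (1 - 1 borrow-in) - 1 → borrow from next column: (0+2) - 1 = 1, borrow out 1
  col 3: (0 - 1 borrow-in) - 0 → borrow from next column: (-1+2) - 0 = 1, borrow out 1
  col 4: (1 - 1 borrow-in) - 0 → 0 - 0 = 0, borrow out 0
  col 5: (1 - 0 borrow-in) - 0 → 1 - 0 = 1, borrow out 0
  col 6: (1 - 0 borrow-in) - 0 → 1 - 0 = 1, borrow out 0
  col 7: (0 - 0 borrow-in) - 1 → borrow from next column: (0+2) - 1 = 1, borrow out 1
  col 8: (0 - 1 borrow-in) - 0 → borrow from next column: (-1+2) - 0 = 1, borrow out 1
  col 9: (0 - 1 borrow-in) - 1 → borrow from next column: (-1+2) - 1 = 0, borrow out 1
  col 10: (1 - 1 borrow-in) - 0 → 0 - 0 = 0, borrow out 0
Reading bits MSB→LSB: 00111101110
Strip leading zeros: 111101110
= 111101110


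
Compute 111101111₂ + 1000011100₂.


Align and add column by column (LSB to MSB, carry propagating):
  00111101111
+ 01000011100
  -----------
  col 0: 1 + 0 + 0 (carry in) = 1 → bit 1, carry out 0
  col 1: 1 + 0 + 0 (carry in) = 1 → bit 1, carry out 0
  col 2: 1 + 1 + 0 (carry in) = 2 → bit 0, carry out 1
  col 3: 1 + 1 + 1 (carry in) = 3 → bit 1, carry out 1
  col 4: 0 + 1 + 1 (carry in) = 2 → bit 0, carry out 1
  col 5: 1 + 0 + 1 (carry in) = 2 → bit 0, carry out 1
  col 6: 1 + 0 + 1 (carry in) = 2 → bit 0, carry out 1
  col 7: 1 + 0 + 1 (carry in) = 2 → bit 0, carry out 1
  col 8: 1 + 0 + 1 (carry in) = 2 → bit 0, carry out 1
  col 9: 0 + 1 + 1 (carry in) = 2 → bit 0, carry out 1
  col 10: 0 + 0 + 1 (carry in) = 1 → bit 1, carry out 0
Reading bits MSB→LSB: 10000001011
Strip leading zeros: 10000001011
= 10000001011


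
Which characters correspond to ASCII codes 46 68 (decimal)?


Codes (decimal): 46 68
Per-code ASCII lookup:
  46  (special character) → '.'
  68  (range 65-90: uppercase, 68 - 65 = 3) → 'D'
= '.D'


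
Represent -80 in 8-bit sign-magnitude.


Sign bit: 1 (negative)
Magnitude: 80 = 1010000
= 11010000


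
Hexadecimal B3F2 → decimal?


Positional values:
Position 0: 2 × 16^0 = 2 × 1 = 2
Position 1: F × 16^1 = 15 × 16 = 240
Position 2: 3 × 16^2 = 3 × 256 = 768
Position 3: B × 16^3 = 11 × 4096 = 45056
Sum = 2 + 240 + 768 + 45056
= 46066


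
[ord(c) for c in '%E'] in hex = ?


String: '%E'  (2 characters)
Per-character ASCII lookup:
  '%': special character: '%' = 37 → 0x25
  'E': uppercase starts at 65: 'E' = 65 + 4 = 69 → 0x45
= 0x25 0x45


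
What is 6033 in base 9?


Divide by 9 repeatedly:
6033 ÷ 9 = 670 remainder 3
670 ÷ 9 = 74 remainder 4
74 ÷ 9 = 8 remainder 2
8 ÷ 9 = 0 remainder 8
Reading remainders bottom-up:
= 8243


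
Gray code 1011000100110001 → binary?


Gray code: 1011000100110001
MSB stays the same: 1
Each subsequent bit = prev_binary XOR current_gray:
  B[1] = 1 XOR 0 = 1
  B[2] = 1 XOR 1 = 0
  B[3] = 0 XOR 1 = 1
  B[4] = 1 XOR 0 = 1
  B[5] = 1 XOR 0 = 1
  B[6] = 1 XOR 0 = 1
  B[7] = 1 XOR 1 = 0
  B[8] = 0 XOR 0 = 0
  B[9] = 0 XOR 0 = 0
  B[10] = 0 XOR 1 = 1
  B[11] = 1 XOR 1 = 0
  B[12] = 0 XOR 0 = 0
  B[13] = 0 XOR 0 = 0
  B[14] = 0 XOR 0 = 0
  B[15] = 0 XOR 1 = 1
= 1101111000100001 (56865 decimal)


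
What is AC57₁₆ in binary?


Each hex digit → 4 binary bits:
  A = 1010
  C = 1100
  5 = 0101
  7 = 0111
Concatenate: 1010 1100 0101 0111
= 1010110001010111


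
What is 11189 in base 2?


Divide by 2 repeatedly:
11189 ÷ 2 = 5594 remainder 1
5594 ÷ 2 = 2797 remainder 0
2797 ÷ 2 = 1398 remainder 1
1398 ÷ 2 = 699 remainder 0
699 ÷ 2 = 349 remainder 1
349 ÷ 2 = 174 remainder 1
174 ÷ 2 = 87 remainder 0
87 ÷ 2 = 43 remainder 1
43 ÷ 2 = 21 remainder 1
21 ÷ 2 = 10 remainder 1
10 ÷ 2 = 5 remainder 0
5 ÷ 2 = 2 remainder 1
2 ÷ 2 = 1 remainder 0
1 ÷ 2 = 0 remainder 1
Reading remainders bottom-up:
= 10101110110101


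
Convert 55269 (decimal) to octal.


Divide by 8 repeatedly:
55269 ÷ 8 = 6908 remainder 5
6908 ÷ 8 = 863 remainder 4
863 ÷ 8 = 107 remainder 7
107 ÷ 8 = 13 remainder 3
13 ÷ 8 = 1 remainder 5
1 ÷ 8 = 0 remainder 1
Reading remainders bottom-up:
= 0o153745


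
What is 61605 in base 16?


Divide by 16 repeatedly:
61605 ÷ 16 = 3850 remainder 5 (5)
3850 ÷ 16 = 240 remainder 10 (A)
240 ÷ 16 = 15 remainder 0 (0)
15 ÷ 16 = 0 remainder 15 (F)
Reading remainders bottom-up:
= 0xF0A5


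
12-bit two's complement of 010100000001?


Original: 010100000001
Step 1 - Invert all bits: 101011111110
Step 2 - Add 1: 101011111110 + 1
= 101011111111 (represents -1281)


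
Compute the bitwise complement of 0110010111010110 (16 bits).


Original: 0110010111010110
Invert all bits:
  bit 0: 0 → 1
  bit 1: 1 → 0
  bit 2: 1 → 0
  bit 3: 0 → 1
  bit 4: 0 → 1
  bit 5: 1 → 0
  bit 6: 0 → 1
  bit 7: 1 → 0
  bit 8: 1 → 0
  bit 9: 1 → 0
  bit 10: 0 → 1
  bit 11: 1 → 0
  bit 12: 0 → 1
  bit 13: 1 → 0
  bit 14: 1 → 0
  bit 15: 0 → 1
= 1001101000101001


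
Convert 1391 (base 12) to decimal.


Positional values (base 12):
  1 × 12^0 = 1 × 1 = 1
  9 × 12^1 = 9 × 12 = 108
  3 × 12^2 = 3 × 144 = 432
  1 × 12^3 = 1 × 1728 = 1728
Sum = 1 + 108 + 432 + 1728
= 2269


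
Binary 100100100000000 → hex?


Group into 4-bit nibbles: 0100100100000000
  0100 = 4
  1001 = 9
  0000 = 0
  0000 = 0
= 0x4900


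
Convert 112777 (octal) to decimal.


Positional values:
Position 0: 7 × 8^0 = 7
Position 1: 7 × 8^1 = 56
Position 2: 7 × 8^2 = 448
Position 3: 2 × 8^3 = 1024
Position 4: 1 × 8^4 = 4096
Position 5: 1 × 8^5 = 32768
Sum = 7 + 56 + 448 + 1024 + 4096 + 32768
= 38399


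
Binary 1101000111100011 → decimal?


Positional values:
Bit 0: 1 × 2^0 = 1
Bit 1: 1 × 2^1 = 2
Bit 5: 1 × 2^5 = 32
Bit 6: 1 × 2^6 = 64
Bit 7: 1 × 2^7 = 128
Bit 8: 1 × 2^8 = 256
Bit 12: 1 × 2^12 = 4096
Bit 14: 1 × 2^14 = 16384
Bit 15: 1 × 2^15 = 32768
Sum = 1 + 2 + 32 + 64 + 128 + 256 + 4096 + 16384 + 32768
= 53731


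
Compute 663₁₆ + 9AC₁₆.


Align and add column by column (LSB to MSB, each column mod 16 with carry):
  0663
+ 09AC
  ----
  col 0: 3(3) + C(12) + 0 (carry in) = 15 → F(15), carry out 0
  col 1: 6(6) + A(10) + 0 (carry in) = 16 → 0(0), carry out 1
  col 2: 6(6) + 9(9) + 1 (carry in) = 16 → 0(0), carry out 1
  col 3: 0(0) + 0(0) + 1 (carry in) = 1 → 1(1), carry out 0
Reading digits MSB→LSB: 100F
Strip leading zeros: 100F
= 0x100F


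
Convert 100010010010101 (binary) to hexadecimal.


Group into 4-bit nibbles: 0100010010010101
  0100 = 4
  0100 = 4
  1001 = 9
  0101 = 5
= 0x4495


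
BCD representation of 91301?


Each digit → 4-bit binary:
  9 → 1001
  1 → 0001
  3 → 0011
  0 → 0000
  1 → 0001
= 1001 0001 0011 0000 0001


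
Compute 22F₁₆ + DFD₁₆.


Align and add column by column (LSB to MSB, each column mod 16 with carry):
  022F
+ 0DFD
  ----
  col 0: F(15) + D(13) + 0 (carry in) = 28 → C(12), carry out 1
  col 1: 2(2) + F(15) + 1 (carry in) = 18 → 2(2), carry out 1
  col 2: 2(2) + D(13) + 1 (carry in) = 16 → 0(0), carry out 1
  col 3: 0(0) + 0(0) + 1 (carry in) = 1 → 1(1), carry out 0
Reading digits MSB→LSB: 102C
Strip leading zeros: 102C
= 0x102C


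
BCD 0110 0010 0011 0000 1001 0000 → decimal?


Each 4-bit group → digit:
  0110 → 6
  0010 → 2
  0011 → 3
  0000 → 0
  1001 → 9
  0000 → 0
= 623090


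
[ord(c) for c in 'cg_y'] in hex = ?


String: 'cg_y'  (4 characters)
Per-character ASCII lookup:
  'c': lowercase starts at 97: 'c' = 97 + 2 = 99 → 0x63
  'g': lowercase starts at 97: 'g' = 97 + 6 = 103 → 0x67
  '_': special character: '_' = 95 → 0x5F
  'y': lowercase starts at 97: 'y' = 97 + 24 = 121 → 0x79
= 0x63 0x67 0x5F 0x79


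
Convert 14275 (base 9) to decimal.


Positional values (base 9):
  5 × 9^0 = 5 × 1 = 5
  7 × 9^1 = 7 × 9 = 63
  2 × 9^2 = 2 × 81 = 162
  4 × 9^3 = 4 × 729 = 2916
  1 × 9^4 = 1 × 6561 = 6561
Sum = 5 + 63 + 162 + 2916 + 6561
= 9707


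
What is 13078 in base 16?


Divide by 16 repeatedly:
13078 ÷ 16 = 817 remainder 6 (6)
817 ÷ 16 = 51 remainder 1 (1)
51 ÷ 16 = 3 remainder 3 (3)
3 ÷ 16 = 0 remainder 3 (3)
Reading remainders bottom-up:
= 0x3316


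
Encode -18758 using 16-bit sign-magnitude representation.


Sign bit: 1 (negative)
Magnitude: 18758 = 100100101000110
= 1100100101000110


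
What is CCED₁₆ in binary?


Each hex digit → 4 binary bits:
  C = 1100
  C = 1100
  E = 1110
  D = 1101
Concatenate: 1100 1100 1110 1101
= 1100110011101101


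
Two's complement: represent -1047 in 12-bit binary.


Original: 010000010111
Step 1 - Invert all bits: 101111101000
Step 2 - Add 1: 101111101000 + 1
= 101111101001 (represents -1047)


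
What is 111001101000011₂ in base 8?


Group into 3-bit groups: 111001101000011
  111 = 7
  001 = 1
  101 = 5
  000 = 0
  011 = 3
= 0o71503


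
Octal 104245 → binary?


Each octal digit → 3 binary bits:
  1 = 001
  0 = 000
  4 = 100
  2 = 010
  4 = 100
  5 = 101
Concatenate: 001 000 100 010 100 101
= 001000100010100101


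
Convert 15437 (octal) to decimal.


Positional values:
Position 0: 7 × 8^0 = 7
Position 1: 3 × 8^1 = 24
Position 2: 4 × 8^2 = 256
Position 3: 5 × 8^3 = 2560
Position 4: 1 × 8^4 = 4096
Sum = 7 + 24 + 256 + 2560 + 4096
= 6943


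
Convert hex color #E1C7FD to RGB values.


Hex: #E1C7FD
R = E1₁₆ = 225
G = C7₁₆ = 199
B = FD₁₆ = 253
= RGB(225, 199, 253)


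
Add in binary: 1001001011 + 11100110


Align and add column by column (LSB to MSB, carry propagating):
  01001001011
+ 00011100110
  -----------
  col 0: 1 + 0 + 0 (carry in) = 1 → bit 1, carry out 0
  col 1: 1 + 1 + 0 (carry in) = 2 → bit 0, carry out 1
  col 2: 0 + 1 + 1 (carry in) = 2 → bit 0, carry out 1
  col 3: 1 + 0 + 1 (carry in) = 2 → bit 0, carry out 1
  col 4: 0 + 0 + 1 (carry in) = 1 → bit 1, carry out 0
  col 5: 0 + 1 + 0 (carry in) = 1 → bit 1, carry out 0
  col 6: 1 + 1 + 0 (carry in) = 2 → bit 0, carry out 1
  col 7: 0 + 1 + 1 (carry in) = 2 → bit 0, carry out 1
  col 8: 0 + 0 + 1 (carry in) = 1 → bit 1, carry out 0
  col 9: 1 + 0 + 0 (carry in) = 1 → bit 1, carry out 0
  col 10: 0 + 0 + 0 (carry in) = 0 → bit 0, carry out 0
Reading bits MSB→LSB: 01100110001
Strip leading zeros: 1100110001
= 1100110001


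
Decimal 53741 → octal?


Divide by 8 repeatedly:
53741 ÷ 8 = 6717 remainder 5
6717 ÷ 8 = 839 remainder 5
839 ÷ 8 = 104 remainder 7
104 ÷ 8 = 13 remainder 0
13 ÷ 8 = 1 remainder 5
1 ÷ 8 = 0 remainder 1
Reading remainders bottom-up:
= 0o150755


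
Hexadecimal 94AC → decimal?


Positional values:
Position 0: C × 16^0 = 12 × 1 = 12
Position 1: A × 16^1 = 10 × 16 = 160
Position 2: 4 × 16^2 = 4 × 256 = 1024
Position 3: 9 × 16^3 = 9 × 4096 = 36864
Sum = 12 + 160 + 1024 + 36864
= 38060


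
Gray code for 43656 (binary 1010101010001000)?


Binary: 1010101010001000
Gray code: G = B XOR (B >> 1)
B >> 1 = 0101010101000100
1010101010001000 XOR 0101010101000100:
  1 XOR 0 = 1
  0 XOR 1 = 1
  1 XOR 0 = 1
  0 XOR 1 = 1
  1 XOR 0 = 1
  0 XOR 1 = 1
  1 XOR 0 = 1
  0 XOR 1 = 1
  1 XOR 0 = 1
  0 XOR 1 = 1
  0 XOR 0 = 0
  0 XOR 0 = 0
  1 XOR 0 = 1
  0 XOR 1 = 1
  0 XOR 0 = 0
  0 XOR 0 = 0
= 1111111111001100


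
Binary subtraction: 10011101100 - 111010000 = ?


Align and subtract column by column (LSB to MSB, borrowing when needed):
  10011101100
- 00111010000
  -----------
  col 0: (0 - 0 borrow-in) - 0 → 0 - 0 = 0, borrow out 0
  col 1: (0 - 0 borrow-in) - 0 → 0 - 0 = 0, borrow out 0
  col 2: (1 - 0 borrow-in) - 0 → 1 - 0 = 1, borrow out 0
  col 3: (1 - 0 borrow-in) - 0 → 1 - 0 = 1, borrow out 0
  col 4: (0 - 0 borrow-in) - 1 → borrow from next column: (0+2) - 1 = 1, borrow out 1
  col 5: (1 - 1 borrow-in) - 0 → 0 - 0 = 0, borrow out 0
  col 6: (1 - 0 borrow-in) - 1 → 1 - 1 = 0, borrow out 0
  col 7: (1 - 0 borrow-in) - 1 → 1 - 1 = 0, borrow out 0
  col 8: (0 - 0 borrow-in) - 1 → borrow from next column: (0+2) - 1 = 1, borrow out 1
  col 9: (0 - 1 borrow-in) - 0 → borrow from next column: (-1+2) - 0 = 1, borrow out 1
  col 10: (1 - 1 borrow-in) - 0 → 0 - 0 = 0, borrow out 0
Reading bits MSB→LSB: 01100011100
Strip leading zeros: 1100011100
= 1100011100


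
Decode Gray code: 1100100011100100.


Gray code: 1100100011100100
MSB stays the same: 1
Each subsequent bit = prev_binary XOR current_gray:
  B[1] = 1 XOR 1 = 0
  B[2] = 0 XOR 0 = 0
  B[3] = 0 XOR 0 = 0
  B[4] = 0 XOR 1 = 1
  B[5] = 1 XOR 0 = 1
  B[6] = 1 XOR 0 = 1
  B[7] = 1 XOR 0 = 1
  B[8] = 1 XOR 1 = 0
  B[9] = 0 XOR 1 = 1
  B[10] = 1 XOR 1 = 0
  B[11] = 0 XOR 0 = 0
  B[12] = 0 XOR 0 = 0
  B[13] = 0 XOR 1 = 1
  B[14] = 1 XOR 0 = 1
  B[15] = 1 XOR 0 = 1
= 1000111101000111 (36679 decimal)


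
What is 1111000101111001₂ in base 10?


Positional values:
Bit 0: 1 × 2^0 = 1
Bit 3: 1 × 2^3 = 8
Bit 4: 1 × 2^4 = 16
Bit 5: 1 × 2^5 = 32
Bit 6: 1 × 2^6 = 64
Bit 8: 1 × 2^8 = 256
Bit 12: 1 × 2^12 = 4096
Bit 13: 1 × 2^13 = 8192
Bit 14: 1 × 2^14 = 16384
Bit 15: 1 × 2^15 = 32768
Sum = 1 + 8 + 16 + 32 + 64 + 256 + 4096 + 8192 + 16384 + 32768
= 61817


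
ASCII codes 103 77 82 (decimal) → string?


Codes (decimal): 103 77 82
Per-code ASCII lookup:
  103  (range 97-122: lowercase, 103 - 97 = 6) → 'g'
  77  (range 65-90: uppercase, 77 - 65 = 12) → 'M'
  82  (range 65-90: uppercase, 82 - 65 = 17) → 'R'
= 'gMR'


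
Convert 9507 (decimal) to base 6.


Divide by 6 repeatedly:
9507 ÷ 6 = 1584 remainder 3
1584 ÷ 6 = 264 remainder 0
264 ÷ 6 = 44 remainder 0
44 ÷ 6 = 7 remainder 2
7 ÷ 6 = 1 remainder 1
1 ÷ 6 = 0 remainder 1
Reading remainders bottom-up:
= 112003


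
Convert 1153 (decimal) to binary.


Divide by 2 repeatedly:
1153 ÷ 2 = 576 remainder 1
576 ÷ 2 = 288 remainder 0
288 ÷ 2 = 144 remainder 0
144 ÷ 2 = 72 remainder 0
72 ÷ 2 = 36 remainder 0
36 ÷ 2 = 18 remainder 0
18 ÷ 2 = 9 remainder 0
9 ÷ 2 = 4 remainder 1
4 ÷ 2 = 2 remainder 0
2 ÷ 2 = 1 remainder 0
1 ÷ 2 = 0 remainder 1
Reading remainders bottom-up:
= 10010000001


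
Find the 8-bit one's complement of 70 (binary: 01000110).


Original: 01000110
Invert all bits:
  bit 0: 0 → 1
  bit 1: 1 → 0
  bit 2: 0 → 1
  bit 3: 0 → 1
  bit 4: 0 → 1
  bit 5: 1 → 0
  bit 6: 1 → 0
  bit 7: 0 → 1
= 10111001


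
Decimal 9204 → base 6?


Divide by 6 repeatedly:
9204 ÷ 6 = 1534 remainder 0
1534 ÷ 6 = 255 remainder 4
255 ÷ 6 = 42 remainder 3
42 ÷ 6 = 7 remainder 0
7 ÷ 6 = 1 remainder 1
1 ÷ 6 = 0 remainder 1
Reading remainders bottom-up:
= 110340
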